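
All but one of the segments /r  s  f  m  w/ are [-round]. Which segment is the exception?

/s, f, r, m/ are all [-round]; /w/ (labial-velar glide) is [+round].

w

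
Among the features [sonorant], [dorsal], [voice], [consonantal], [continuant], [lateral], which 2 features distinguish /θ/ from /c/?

[continuant], [dorsal]

The two segments share [-sonorant], [-voice], [+consonantal], [-lateral]. The only features from the list on which they differ: /θ/ is [+continuant] while /c/ is [-continuant]; /θ/ is [-dorsal] while /c/ is [+dorsal].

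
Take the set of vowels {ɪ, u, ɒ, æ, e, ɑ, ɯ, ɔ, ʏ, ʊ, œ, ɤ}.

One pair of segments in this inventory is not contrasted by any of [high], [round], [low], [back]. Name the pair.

ʊ, u

On the given features, /ʊ/ and /u/ have an identical profile: [+high], [+round], [-low], [+back]. No other two segments in the inventory coincide on all 4 features. (They do differ in [tense], which is not among the given features.)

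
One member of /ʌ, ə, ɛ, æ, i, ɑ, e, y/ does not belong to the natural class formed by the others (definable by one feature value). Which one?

The remaining segments after removing /y/ share [−round]; /y/ (high front rounded tense vowel) is [+round]. For every other candidate removal, the leftover set fails to share any single feature value that the removed segment lacks.

y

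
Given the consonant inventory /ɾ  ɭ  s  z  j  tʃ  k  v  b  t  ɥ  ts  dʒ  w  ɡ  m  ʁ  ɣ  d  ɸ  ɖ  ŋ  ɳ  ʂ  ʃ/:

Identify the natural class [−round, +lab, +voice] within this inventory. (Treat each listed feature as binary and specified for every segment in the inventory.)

First, the [−round] segments are /ɾ, ɭ, s, z, j, tʃ, k, v, b, t, ts, dʒ, ɡ, m, ʁ, ɣ, d, ɸ, ɖ, ŋ, ɳ, ʂ, ʃ/.
Of those, [+labial] gives /v, b, m, ɸ/.
Intersecting with [+voice] leaves /v, b, m/.

v, b, m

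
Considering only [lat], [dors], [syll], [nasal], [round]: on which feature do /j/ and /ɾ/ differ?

[dorsal]

/j/ is the palatal glide and /ɾ/ is the alveolar tap. Both are [−lateral], [−syllabic], [−nasal], [−round]. /j/ is [+dorsal] while /ɾ/ is [−dorsal], so the distinguishing feature is [dorsal].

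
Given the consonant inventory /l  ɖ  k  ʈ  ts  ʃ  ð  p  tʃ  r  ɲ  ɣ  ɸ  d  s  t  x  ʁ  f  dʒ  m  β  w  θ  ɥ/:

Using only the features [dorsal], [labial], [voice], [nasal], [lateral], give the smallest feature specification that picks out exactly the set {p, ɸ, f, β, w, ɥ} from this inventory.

[-nasal, +labial]

/p, ɸ, f, β, w, ɥ/ are all [-nasal], [+labial], and no other segment in the inventory matches both values. Dropping any one of them over-generates: [+labial] alone would also admit /m/; [-nasal] alone would also admit /l, ɖ, k, ʈ, …/. No other single listed feature picks out exactly this set either, so fewer than two features will not do.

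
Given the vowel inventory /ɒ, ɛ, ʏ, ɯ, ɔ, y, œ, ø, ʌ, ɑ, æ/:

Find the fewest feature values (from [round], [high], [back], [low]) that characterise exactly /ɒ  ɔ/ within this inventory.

Every target segment is [+back], [+round]; each remaining inventory member fails at least one of these. Each conjunct is needed — [+round] alone would also admit /ʏ, y, œ, ø/; [+back] alone would also admit /ɯ, ʌ, ɑ/ — and no other single listed feature has exactly this extension, so two is the minimum.

[+back, +round]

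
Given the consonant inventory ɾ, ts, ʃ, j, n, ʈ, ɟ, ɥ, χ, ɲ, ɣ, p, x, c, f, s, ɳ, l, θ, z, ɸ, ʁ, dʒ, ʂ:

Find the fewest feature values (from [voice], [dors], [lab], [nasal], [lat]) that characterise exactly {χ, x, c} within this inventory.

[-voice, +dors]

/χ, x, c/ are all [-voice], [+dorsal], and no other segment in the inventory matches both values. Dropping any one of them over-generates: [+dorsal] alone would also admit /j, ɟ, ɥ, ɲ, …/; [-voice] alone would also admit /ts, ʃ, ʈ, p, …/. No other single listed feature picks out exactly this set either, so fewer than two features will not do.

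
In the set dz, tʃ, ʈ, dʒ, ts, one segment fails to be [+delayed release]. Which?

ʈ

/dz, ts, dʒ, tʃ/ are all [+delayed release]; /ʈ/ (voiceless retroflex stop) is [−delayed release].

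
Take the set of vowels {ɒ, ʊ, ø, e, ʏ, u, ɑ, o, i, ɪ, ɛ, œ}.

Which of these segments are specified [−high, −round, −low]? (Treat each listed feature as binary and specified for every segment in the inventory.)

e, ɛ

Checking each segment against [−high], [−round], [−low]: /e/ (mid front unrounded tense vowel), /ɛ/ (mid front unrounded lax vowel) satisfy every feature; every other segment in the inventory fails at least one.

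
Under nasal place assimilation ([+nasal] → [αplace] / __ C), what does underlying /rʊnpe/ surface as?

[rʊmpe]

The only nasal preceding a consonant is /n/ before /p/. /p/ is [+labial], so /n/ → /m/, giving [rʊmpe].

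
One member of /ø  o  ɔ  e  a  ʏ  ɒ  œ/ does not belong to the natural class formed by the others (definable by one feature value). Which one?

[high] groups all but one: /ɔ, o, ɒ, a, œ, e, ø/ share [-high] while /ʏ/ (high front rounded lax vowel) alone is [+high]. Removing any other segment would not leave a single-feature class that excludes it.

ʏ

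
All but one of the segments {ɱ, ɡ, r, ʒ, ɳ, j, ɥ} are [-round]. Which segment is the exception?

/ɥ/ is the labial-palatal glide, which is [+round]; the rest — /ʒ, ɱ, ɳ, j, r, ɡ/ — are [-round].

ɥ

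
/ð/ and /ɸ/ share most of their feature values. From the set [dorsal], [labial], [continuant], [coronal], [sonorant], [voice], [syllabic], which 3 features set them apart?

The two segments share [−dorsal], [+continuant], [−sonorant], [−syllabic]. The only features from the list on which they differ: /ð/ is [+voice] while /ɸ/ is [−voice]; /ð/ is [−labial] while /ɸ/ is [+labial]; /ð/ is [+coronal] while /ɸ/ is [−coronal].

[voice], [labial], [coronal]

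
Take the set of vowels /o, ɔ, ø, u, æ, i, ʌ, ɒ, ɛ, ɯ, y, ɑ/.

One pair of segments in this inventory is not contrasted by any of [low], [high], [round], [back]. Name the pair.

o, ɔ

/o/ (mid back rounded tense vowel) and /ɔ/ (mid back rounded lax vowel) are both [−low], [−high], [+round], [+back], so none of the listed features separates them. (They do differ in [tense], which is not among the given features.) Every other pair in the inventory differs on at least one listed feature.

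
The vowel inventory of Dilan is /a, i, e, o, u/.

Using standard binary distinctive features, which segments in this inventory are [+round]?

o, u

The feature [round] marks segments produced with lip rounding. In this inventory /o, u/ have that property, so they are [+round]; /a, i, e/ are [−round].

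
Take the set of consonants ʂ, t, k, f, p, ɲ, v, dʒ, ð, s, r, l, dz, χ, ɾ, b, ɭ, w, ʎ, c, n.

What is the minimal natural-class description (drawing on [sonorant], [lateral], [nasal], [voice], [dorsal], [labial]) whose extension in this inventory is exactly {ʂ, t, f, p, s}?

[−voice, −dorsal]

Every target segment is [−voice], [−dorsal]; each remaining inventory member fails at least one of these. Each conjunct is needed — [−dorsal] alone would also admit /v, dʒ, ð, r, …/; [−voice] alone would also admit /k, χ, c/ — and no other single listed feature has exactly this extension, so two is the minimum.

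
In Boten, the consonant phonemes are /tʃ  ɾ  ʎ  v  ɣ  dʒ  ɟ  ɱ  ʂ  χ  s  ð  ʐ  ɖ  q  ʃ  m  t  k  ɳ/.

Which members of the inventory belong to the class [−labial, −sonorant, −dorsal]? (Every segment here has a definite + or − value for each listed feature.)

The [−labial] segments are /tʃ, ɾ, ʎ, ɣ, dʒ, ɟ, ʂ, χ, s, ð, ʐ, ɖ, q, ʃ, t, k, ɳ/.
Among these, [−sonorant] gives /tʃ, ɣ, dʒ, ɟ, ʂ, χ, s, ð, ʐ, ɖ, q, ʃ, t, k/.
Of those, [−dorsal] leaves /tʃ, dʒ, ʂ, s, ð, ʐ, ɖ, ʃ, t/.

tʃ, dʒ, ʂ, s, ð, ʐ, ɖ, ʃ, t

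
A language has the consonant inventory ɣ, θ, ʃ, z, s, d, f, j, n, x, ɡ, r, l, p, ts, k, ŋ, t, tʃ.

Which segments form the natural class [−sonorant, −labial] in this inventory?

ɣ, θ, ʃ, z, s, d, x, ɡ, ts, k, t, tʃ

Eliminate segments failing any feature: /f, p/ are [+labial]; /j, n, r, l, ŋ/ are [+sonorant]. The remaining /ɣ, θ, ʃ, z, s, d, x, ɡ, ts, k, t, tʃ/ satisfy [−sonorant], [−labial].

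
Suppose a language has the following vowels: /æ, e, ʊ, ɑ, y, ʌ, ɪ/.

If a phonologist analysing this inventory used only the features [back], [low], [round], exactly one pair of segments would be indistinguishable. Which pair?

Both /ɪ/ and /e/ are [-back], [-low], [-round]. Since the list omits [high] and [tense] — which do distinguish the high front unrounded lax vowel from the mid front unrounded tense vowel — this pair collapses; all other pairs remain distinct.

ɪ, e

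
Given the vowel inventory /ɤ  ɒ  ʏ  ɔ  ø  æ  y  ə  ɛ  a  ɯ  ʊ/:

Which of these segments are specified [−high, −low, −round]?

Eliminate segments failing any feature: /ɒ, æ, a/ are [+low]; /ʏ, y, ɯ, ʊ/ are [+high]; /ɔ, ø/ are [+round]. The remaining /ɤ, ə, ɛ/ satisfy [−high], [−low], [−round].

ɤ, ə, ɛ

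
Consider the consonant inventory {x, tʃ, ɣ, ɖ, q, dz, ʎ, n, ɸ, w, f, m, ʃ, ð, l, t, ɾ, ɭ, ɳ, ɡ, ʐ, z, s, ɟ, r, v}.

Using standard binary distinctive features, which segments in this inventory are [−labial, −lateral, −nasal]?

x, tʃ, ɣ, ɖ, q, dz, ʃ, ð, t, ɾ, ɡ, ʐ, z, s, ɟ, r

Eliminate segments failing any feature: /ʎ, l, ɭ/ are [+lateral]; /n, ɳ/ are [+nasal]; /ɸ, w, f, m, v/ are [+labial]. The remaining /x, tʃ, ɣ, ɖ, q, dz, ʃ, ð, t, ɾ, ɡ, ʐ, z, s, ɟ, r/ satisfy [−labial], [−lateral], [−nasal].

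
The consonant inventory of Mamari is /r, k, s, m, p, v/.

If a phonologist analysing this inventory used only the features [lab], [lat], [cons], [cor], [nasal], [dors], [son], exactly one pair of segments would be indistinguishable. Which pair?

p, v

/p/ (voiceless bilabial stop) and /v/ (voiced labiodental fricative) are both [+labial], [−lateral], [+consonantal], [−coronal], [−nasal], [−dorsal], [−sonorant], so none of the listed features separates them. (They do differ in [voice] and [continuant], which are not among the given features.) Every other pair in the inventory differs on at least one listed feature.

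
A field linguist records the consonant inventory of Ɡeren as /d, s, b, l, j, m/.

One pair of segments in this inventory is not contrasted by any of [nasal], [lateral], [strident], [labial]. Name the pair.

j, d

/j/ (palatal glide) and /d/ (voiced alveolar stop) are both [−nasal], [−lateral], [−strident], [−labial], so none of the listed features separates them. (They do differ in [sonorant], [continuant] and [dorsal], which are not among the given features.) Every other pair in the inventory differs on at least one listed feature.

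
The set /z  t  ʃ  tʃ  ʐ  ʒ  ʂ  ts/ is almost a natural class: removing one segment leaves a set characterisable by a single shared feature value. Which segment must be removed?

[strident] groups all but one: /tʃ, z, ʐ, ʒ, ts, ʂ, ʃ/ share [+strident] while /t/ (voiceless alveolar stop) alone is [−strident]. Removing any other segment would not leave a single-feature class that excludes it.

t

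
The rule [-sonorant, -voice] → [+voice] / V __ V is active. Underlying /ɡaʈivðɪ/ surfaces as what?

[ɡaɖivðɪ]

Only /ʈ/ occurs between two vowels (/a/ __ /i/) and matches the structural description. It is a voiceless retroflex stop, so [-sonorant, -voice] holds; changing it to [+voice] with all other features held fixed yields /ɖ/ (voiced retroflex stop). No other segment meets both the structural description and the environment, so the output is [ɡaɖivðɪ].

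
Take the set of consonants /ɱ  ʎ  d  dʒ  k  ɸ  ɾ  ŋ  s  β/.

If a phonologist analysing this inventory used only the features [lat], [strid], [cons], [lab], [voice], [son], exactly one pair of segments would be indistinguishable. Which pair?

/ɾ/ (alveolar tap) and /ŋ/ (velar nasal) are both [-lateral], [-strident], [+consonantal], [-labial], [+voice], [+sonorant], so none of the listed features separates them. (They do differ in [nasal], [coronal] and [dorsal], which are not among the given features.) Every other pair in the inventory differs on at least one listed feature.

ɾ, ŋ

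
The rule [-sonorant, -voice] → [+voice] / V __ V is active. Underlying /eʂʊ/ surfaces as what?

/ʂ/ satisfies [-sonorant, -voice] and sits in V __ V. The [+voice] counterpart of the voiceless retroflex fricative is /ʐ/. Other segments in /eʂʊ/ either fail the structural description or are not in the environment, so the surface form is [eʐʊ].

[eʐʊ]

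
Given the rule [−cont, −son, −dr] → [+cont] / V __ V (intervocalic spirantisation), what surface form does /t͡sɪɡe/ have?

/ɡ/ satisfies [−cont, −son, −dr] and sits in V __ V. The [+continuant] counterpart of the voiced velar stop is /ɣ/. Other segments in /t͡sɪɡe/ either fail the structural description or are not in the environment, so the surface form is [t͡sɪɣe].

[t͡sɪɣe]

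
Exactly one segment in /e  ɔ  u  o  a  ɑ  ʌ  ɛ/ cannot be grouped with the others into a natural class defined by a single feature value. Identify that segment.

u

The remaining segments after removing /u/ share [−high]; /u/ (high back rounded tense vowel) is [+high]. For every other candidate removal, the leftover set fails to share any single feature value that the removed segment lacks.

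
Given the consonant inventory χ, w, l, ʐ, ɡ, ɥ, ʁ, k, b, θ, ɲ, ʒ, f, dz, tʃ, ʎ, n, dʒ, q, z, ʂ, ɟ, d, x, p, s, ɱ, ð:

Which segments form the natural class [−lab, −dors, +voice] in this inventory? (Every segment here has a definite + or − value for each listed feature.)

l, ʐ, ʒ, dz, n, dʒ, z, d, ð

The [−labial] segments are /χ, l, ʐ, ɡ, ʁ, k, θ, ɲ, ʒ, dz, tʃ, ʎ, n, dʒ, q, z, ʂ, ɟ, d, x, s, ð/.
Of those, [−dorsal] gives /l, ʐ, θ, ʒ, dz, tʃ, n, dʒ, z, ʂ, d, s, ð/.
Among these, [+voice] leaves /l, ʐ, ʒ, dz, n, dʒ, z, d, ð/.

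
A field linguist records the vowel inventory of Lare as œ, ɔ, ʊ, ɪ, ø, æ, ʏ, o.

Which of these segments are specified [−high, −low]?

Eliminate segments failing any feature: /ʊ, ɪ, ʏ/ are [+high]; /æ/ is [+low]. The remaining /œ, ɔ, ø, o/ satisfy [−high], [−low].

œ, ɔ, ø, o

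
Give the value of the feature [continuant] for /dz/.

[−continuant]

As the voiced alveolar affricate, /dz/ is [−continuant].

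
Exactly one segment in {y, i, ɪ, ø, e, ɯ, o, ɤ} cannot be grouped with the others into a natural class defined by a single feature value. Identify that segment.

ɪ

The remaining segments after removing /ɪ/ share [+tense]; /ɪ/ (high front unrounded lax vowel) is [−tense]. For every other candidate removal, the leftover set fails to share any single feature value that the removed segment lacks.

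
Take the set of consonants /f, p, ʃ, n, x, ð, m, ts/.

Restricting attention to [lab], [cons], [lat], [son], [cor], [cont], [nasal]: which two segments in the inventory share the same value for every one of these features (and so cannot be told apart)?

On the given features, /ʃ/ and /ð/ have an identical profile: [-labial], [+consonantal], [-lateral], [-sonorant], [+coronal], [+continuant], [-nasal]. No other two segments in the inventory coincide on all 7 features. (They do differ in [voice], [strident] and [anterior], which are not among the given features.)

ʃ, ð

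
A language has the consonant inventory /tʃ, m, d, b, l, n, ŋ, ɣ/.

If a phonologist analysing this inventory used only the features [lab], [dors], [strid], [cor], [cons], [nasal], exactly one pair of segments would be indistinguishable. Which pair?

d, l

On the given features, /d/ and /l/ have an identical profile: [-labial], [-dorsal], [-strident], [+coronal], [+consonantal], [-nasal]. No other two segments in the inventory coincide on all 6 features. (They do differ in [sonorant] and [lateral], which are not among the given features.)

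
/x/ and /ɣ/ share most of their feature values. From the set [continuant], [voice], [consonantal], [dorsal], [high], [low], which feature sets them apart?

/x/ is the voiceless velar fricative and /ɣ/ is the voiced velar fricative. Both are [+continuant], [+consonantal], [+dorsal], [+high], [−low]. /x/ is [−voice] while /ɣ/ is [+voice], so the distinguishing feature is [voice].

[voice]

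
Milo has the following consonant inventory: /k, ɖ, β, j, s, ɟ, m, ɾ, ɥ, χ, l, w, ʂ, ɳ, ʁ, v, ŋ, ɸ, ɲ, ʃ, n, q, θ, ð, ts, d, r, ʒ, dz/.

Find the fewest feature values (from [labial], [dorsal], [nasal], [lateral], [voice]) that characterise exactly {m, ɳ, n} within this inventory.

The class [+nasal], [−dorsal] has exactly /m, ɳ, n/ as its extension in this inventory. No smaller conjunction from the listed features achieves this: [−dorsal] alone would also admit /ɖ, β, s, ɾ, …/; [+nasal] alone would also admit /ŋ, ɲ/; and checking the remaining single features turns up none with this extension.

[+nasal, −dorsal]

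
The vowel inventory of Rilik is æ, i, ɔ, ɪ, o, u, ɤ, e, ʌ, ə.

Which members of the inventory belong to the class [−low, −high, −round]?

ɤ, e, ʌ, ə

Eliminate segments failing any feature: /æ/ is [+low]; /i, ɪ, u/ are [+high]; /ɔ, o/ are [+round]. The remaining /ɤ, e, ʌ, ə/ satisfy [−low], [−high], [−round].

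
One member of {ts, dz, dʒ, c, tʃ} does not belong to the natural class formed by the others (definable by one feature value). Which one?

/dʒ, dz, tʃ, ts/ are all [+delayed release], but /c/ (voiceless palatal stop) is [-delayed release]. No other single segment can be removed to leave a set sharing one feature value that the removed segment lacks, so /c/ is the odd one out.

c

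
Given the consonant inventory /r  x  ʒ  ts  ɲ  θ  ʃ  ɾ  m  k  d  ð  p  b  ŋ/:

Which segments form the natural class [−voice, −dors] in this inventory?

First, the [−voice] segments are /x, ts, θ, ʃ, k, p/.
Then [−dorsal] leaves /ts, θ, ʃ, p/.

ts, θ, ʃ, p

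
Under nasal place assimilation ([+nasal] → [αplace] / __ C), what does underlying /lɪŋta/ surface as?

The only nasal preceding a consonant is /ŋ/ before /t/. /t/ is [+coronal], so /ŋ/ → /n/, giving [lɪnta].

[lɪnta]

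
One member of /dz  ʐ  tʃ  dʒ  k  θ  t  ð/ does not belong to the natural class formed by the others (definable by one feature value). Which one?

k

/θ, ð, ʐ, tʃ, dz, dʒ, t/ are all [+coronal], but /k/ (voiceless velar stop) is [−coronal]. No other single segment can be removed to leave a set sharing one feature value that the removed segment lacks, so /k/ is the odd one out.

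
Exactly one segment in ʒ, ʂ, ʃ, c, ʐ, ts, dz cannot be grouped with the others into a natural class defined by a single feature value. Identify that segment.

/ʒ, ʂ, ʃ, ts, dz, ʐ/ are all [+strident], but /c/ (voiceless palatal stop) is [-strident]. No other single segment can be removed to leave a set sharing one feature value that the removed segment lacks, so /c/ is the odd one out.

c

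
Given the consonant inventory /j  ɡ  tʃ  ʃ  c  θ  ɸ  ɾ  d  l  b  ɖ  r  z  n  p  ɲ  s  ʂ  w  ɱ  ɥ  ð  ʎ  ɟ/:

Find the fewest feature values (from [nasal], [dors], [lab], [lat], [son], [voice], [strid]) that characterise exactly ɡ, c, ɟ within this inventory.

Every target segment is [−sonorant], [+dorsal]; each remaining inventory member fails at least one of these. Each conjunct is needed — [+dorsal] alone would also admit /j, ɲ, w, ɥ, …/; [−sonorant] alone would also admit /tʃ, ʃ, θ, ɸ, …/ — and no other single listed feature has exactly this extension, so two is the minimum.

[−son, +dors]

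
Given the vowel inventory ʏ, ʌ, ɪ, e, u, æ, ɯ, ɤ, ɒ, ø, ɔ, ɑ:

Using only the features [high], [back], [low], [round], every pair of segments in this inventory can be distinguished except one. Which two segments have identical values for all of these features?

ʌ, ɤ

On the given features, /ʌ/ and /ɤ/ have an identical profile: [−high], [+back], [−low], [−round]. No other two segments in the inventory coincide on all 4 features. (They do differ in [tense], which is not among the given features.)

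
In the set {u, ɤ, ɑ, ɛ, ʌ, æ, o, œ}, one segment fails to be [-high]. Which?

u

/u/ is the high back rounded tense vowel, which is [+high]; the rest — /o, œ, ʌ, ɑ, ɛ, ɤ, æ/ — are [-high].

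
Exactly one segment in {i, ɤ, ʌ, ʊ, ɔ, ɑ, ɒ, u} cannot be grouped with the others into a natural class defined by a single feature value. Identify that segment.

i

/ɒ, ʊ, ʌ, ɔ, ɑ, u, ɤ/ are all [+back], but /i/ (high front unrounded tense vowel) is [-back]. No other single segment can be removed to leave a set sharing one feature value that the removed segment lacks, so /i/ is the odd one out.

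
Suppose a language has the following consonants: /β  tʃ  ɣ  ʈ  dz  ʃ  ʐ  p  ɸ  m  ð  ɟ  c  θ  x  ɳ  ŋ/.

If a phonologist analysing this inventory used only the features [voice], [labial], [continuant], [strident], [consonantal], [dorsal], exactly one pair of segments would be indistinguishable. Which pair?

ɟ, ŋ

On the given features, /ɟ/ and /ŋ/ have an identical profile: [+voice], [-labial], [-continuant], [-strident], [+consonantal], [+dorsal]. No other two segments in the inventory coincide on all 6 features. (They do differ in [sonorant], [nasal] and [back], which are not among the given features.)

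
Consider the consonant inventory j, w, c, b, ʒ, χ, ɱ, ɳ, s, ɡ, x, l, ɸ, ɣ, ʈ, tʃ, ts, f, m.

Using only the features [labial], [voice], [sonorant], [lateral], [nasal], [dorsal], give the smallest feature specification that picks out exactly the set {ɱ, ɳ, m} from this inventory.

[+nasal]

/ɱ, ɳ, m/ are exactly the [+nasal] segments in the inventory, so a single feature suffices.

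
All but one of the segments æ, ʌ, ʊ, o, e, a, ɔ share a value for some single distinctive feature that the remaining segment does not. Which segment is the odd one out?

ʊ

[high] groups all but one: /o, æ, ɔ, ʌ, a, e/ share [−high] while /ʊ/ (high back rounded lax vowel) alone is [+high]. Removing any other segment would not leave a single-feature class that excludes it.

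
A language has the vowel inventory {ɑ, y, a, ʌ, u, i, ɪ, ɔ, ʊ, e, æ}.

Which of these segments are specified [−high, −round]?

Eliminate segments failing any feature: /y, u, i, ɪ, ʊ/ are [+high]; /ɔ/ is [+round]. The remaining /ɑ, a, ʌ, e, æ/ satisfy [−high], [−round].

ɑ, a, ʌ, e, æ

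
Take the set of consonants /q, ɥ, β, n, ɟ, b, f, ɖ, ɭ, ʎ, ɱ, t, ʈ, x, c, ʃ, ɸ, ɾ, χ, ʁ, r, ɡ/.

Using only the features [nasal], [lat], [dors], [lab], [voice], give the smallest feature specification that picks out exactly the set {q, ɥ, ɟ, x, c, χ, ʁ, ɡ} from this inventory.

[−lat, +dors]

/q, ɥ, ɟ, x, c, χ, ʁ, ɡ/ are all [−lateral], [+dorsal], and no other segment in the inventory matches both values. Dropping any one of them over-generates: [+dorsal] alone would also admit /ʎ/; [−lateral] alone would also admit /β, n, b, f, …/. No other single listed feature picks out exactly this set either, so fewer than two features will not do.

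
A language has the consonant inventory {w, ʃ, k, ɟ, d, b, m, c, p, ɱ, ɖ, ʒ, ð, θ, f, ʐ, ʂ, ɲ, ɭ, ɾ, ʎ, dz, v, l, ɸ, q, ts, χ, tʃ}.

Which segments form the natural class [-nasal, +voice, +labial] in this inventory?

Checking each segment against [-nasal], [+voice], [+labial]: /w/ (labial-velar glide), /b/ (voiced bilabial stop), /v/ (voiced labiodental fricative) satisfy every feature; every other segment in the inventory fails at least one.

w, b, v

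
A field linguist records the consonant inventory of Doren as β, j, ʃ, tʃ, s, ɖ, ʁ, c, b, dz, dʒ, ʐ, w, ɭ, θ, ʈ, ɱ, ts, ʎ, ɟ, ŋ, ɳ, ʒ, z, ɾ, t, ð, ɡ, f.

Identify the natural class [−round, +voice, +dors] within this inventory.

j, ʁ, ʎ, ɟ, ŋ, ɡ

The [−round] segments are /β, j, ʃ, tʃ, s, ɖ, ʁ, c, b, dz, dʒ, ʐ, ɭ, θ, ʈ, ɱ, ts, ʎ, ɟ, ŋ, ɳ, ʒ, z, ɾ, t, ð, ɡ, f/.
Then [+voice] gives /β, j, ɖ, ʁ, b, dz, dʒ, ʐ, ɭ, ɱ, ʎ, ɟ, ŋ, ɳ, ʒ, z, ɾ, ð, ɡ/.
Intersecting with [+dorsal] leaves /j, ʁ, ʎ, ɟ, ŋ, ɡ/.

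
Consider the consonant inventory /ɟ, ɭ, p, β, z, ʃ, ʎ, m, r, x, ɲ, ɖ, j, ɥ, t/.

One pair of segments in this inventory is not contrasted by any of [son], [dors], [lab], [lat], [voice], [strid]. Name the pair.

j, ɲ

/j/ (palatal glide) and /ɲ/ (palatal nasal) are both [+sonorant], [+dorsal], [−labial], [−lateral], [+voice], [−strident], so none of the listed features separates them. (They do differ in [nasal] and [continuant], which are not among the given features.) Every other pair in the inventory differs on at least one listed feature.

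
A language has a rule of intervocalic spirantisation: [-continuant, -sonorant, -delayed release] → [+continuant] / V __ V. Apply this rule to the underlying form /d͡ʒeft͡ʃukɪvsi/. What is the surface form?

The only segment in the rule's environment that also matches [-continuant, -sonorant, -delayed release] is /k/. Applying [+continuant] turns the voiceless velar stop into /x/ (voiceless velar fricative), giving [d͡ʒeft͡ʃuxɪvsi].

[d͡ʒeft͡ʃuxɪvsi]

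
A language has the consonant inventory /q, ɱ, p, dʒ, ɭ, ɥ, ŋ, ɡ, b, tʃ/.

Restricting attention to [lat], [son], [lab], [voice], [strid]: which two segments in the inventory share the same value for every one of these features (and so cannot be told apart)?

ɥ, ɱ

Both /ɥ/ and /ɱ/ are [-lateral], [+sonorant], [+labial], [+voice], [-strident]. Since the list omits [nasal], [continuant], [round] and [dorsal] — which do distinguish the labial-palatal glide from the labiodental nasal — this pair collapses; all other pairs remain distinct.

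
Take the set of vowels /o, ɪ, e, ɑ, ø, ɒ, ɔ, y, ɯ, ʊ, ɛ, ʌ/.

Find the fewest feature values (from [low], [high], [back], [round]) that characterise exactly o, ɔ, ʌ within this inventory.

The class [−high], [−low], [+back] has exactly /o, ɔ, ʌ/ as its extension in this inventory. No smaller conjunction from the listed features achieves this: [−low, +back] alone would also admit /ɯ, ʊ/; [−high, +back] alone would also admit /ɑ, ɒ/; [−high, −low] alone would also admit /e, ø, ɛ/; and checking the remaining two-feature bundles turns up none with this extension.

[−high, −low, +back]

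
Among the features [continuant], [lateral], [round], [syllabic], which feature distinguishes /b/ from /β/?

/b/ (voiced bilabial stop) and /β/ (voiced bilabial fricative) agree on [−lateral], [−round], [−syllabic]. They differ on [continuant] (/b/ [−], /β/ [+]).

[continuant]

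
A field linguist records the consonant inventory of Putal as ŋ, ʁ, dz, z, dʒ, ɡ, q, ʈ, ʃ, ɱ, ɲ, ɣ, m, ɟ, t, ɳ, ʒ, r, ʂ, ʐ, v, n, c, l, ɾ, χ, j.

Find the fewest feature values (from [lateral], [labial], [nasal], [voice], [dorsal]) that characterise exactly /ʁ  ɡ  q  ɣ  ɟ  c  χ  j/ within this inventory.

/ʁ, ɡ, q, ɣ, ɟ, c, χ, j/ are all [-nasal], [+dorsal], and no other segment in the inventory matches both values. Dropping any one of them over-generates: [+dorsal] alone would also admit /ŋ, ɲ/; [-nasal] alone would also admit /dz, z, dʒ, ʈ, …/. No other single listed feature picks out exactly this set either, so fewer than two features will not do.

[-nasal, +dorsal]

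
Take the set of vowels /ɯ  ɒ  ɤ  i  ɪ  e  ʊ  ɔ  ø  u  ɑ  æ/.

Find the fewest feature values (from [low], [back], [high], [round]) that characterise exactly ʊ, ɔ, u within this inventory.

[−low, +back, +round]

Every target segment is [−low], [+back], [+round]; each remaining inventory member fails at least one of these. Each conjunct is needed — [+back, +round] alone would also admit /ɒ/; [−low, +round] alone would also admit /ø/; [−low, +back] alone would also admit /ɯ, ɤ/ — and no other combination of two listed features has exactly this extension, so three is the minimum.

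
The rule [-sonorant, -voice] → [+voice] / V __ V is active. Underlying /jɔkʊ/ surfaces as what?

[jɔɡʊ]

Only /k/ occurs between two vowels (/ɔ/ __ /ʊ/) and matches the structural description. It is a voiceless velar stop, so [-sonorant, -voice] holds; changing it to [+voice] with all other features held fixed yields /ɡ/ (voiced velar stop). No other segment meets both the structural description and the environment, so the output is [jɔɡʊ].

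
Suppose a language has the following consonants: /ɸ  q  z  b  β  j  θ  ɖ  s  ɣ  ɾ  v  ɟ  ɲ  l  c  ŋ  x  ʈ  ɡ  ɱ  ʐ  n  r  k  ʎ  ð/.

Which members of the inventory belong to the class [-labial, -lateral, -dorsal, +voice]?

The [-labial] segments are /q, z, j, θ, ɖ, s, ɣ, ɾ, ɟ, ɲ, l, c, ŋ, x, ʈ, ɡ, ʐ, n, r, k, ʎ, ð/.
Intersecting with [-lateral] gives /q, z, j, θ, ɖ, s, ɣ, ɾ, ɟ, ɲ, c, ŋ, x, ʈ, ɡ, ʐ, n, r, k, ð/.
Intersecting with [-dorsal] gives /z, θ, ɖ, s, ɾ, ʈ, ʐ, n, r, ð/.
Of those, [+voice] leaves /z, ɖ, ɾ, ʐ, n, r, ð/.

z, ɖ, ɾ, ʐ, n, r, ð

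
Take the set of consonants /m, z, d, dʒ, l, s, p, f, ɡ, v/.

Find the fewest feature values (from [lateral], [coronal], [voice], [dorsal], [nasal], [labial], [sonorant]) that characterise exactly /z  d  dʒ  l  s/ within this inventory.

The target set is precisely the extension of [+coronal] in this inventory.

[+coronal]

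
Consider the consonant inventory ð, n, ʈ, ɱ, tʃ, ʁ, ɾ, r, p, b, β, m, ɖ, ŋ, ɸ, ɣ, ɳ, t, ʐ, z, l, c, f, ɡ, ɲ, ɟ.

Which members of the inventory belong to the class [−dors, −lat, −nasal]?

Eliminate segments failing any feature: /n, ɱ, m, ɳ/ are [+nasal]; /ʁ, ŋ, ɣ, c, ɡ, ɲ, ɟ/ are [+dorsal]; /l/ is [+lateral]. The remaining /ð, ʈ, tʃ, ɾ, r, p, b, β, ɖ, ɸ, t, ʐ, z, f/ satisfy [−dorsal], [−lateral], [−nasal].

ð, ʈ, tʃ, ɾ, r, p, b, β, ɖ, ɸ, t, ʐ, z, f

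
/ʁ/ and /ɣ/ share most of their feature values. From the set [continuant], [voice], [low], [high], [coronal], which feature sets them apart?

/ʁ/ is the voiced uvular fricative and /ɣ/ is the voiced velar fricative. Both are [+continuant], [+voice], [-low], [-coronal]. /ʁ/ is [-high] while /ɣ/ is [+high], so the distinguishing feature is [high].

[high]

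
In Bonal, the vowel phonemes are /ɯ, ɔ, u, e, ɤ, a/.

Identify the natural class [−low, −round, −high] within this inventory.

e, ɤ

First, the [−low] segments are /ɯ, ɔ, u, e, ɤ/.
Of those, [−round] gives /ɯ, e, ɤ/.
Intersecting with [−high] leaves /e, ɤ/.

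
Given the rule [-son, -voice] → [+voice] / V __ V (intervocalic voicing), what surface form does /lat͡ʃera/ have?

[lad͡ʒera]

Only /t͡ʃ/ occurs between two vowels (/a/ __ /e/) and matches the structural description. It is a voiceless postalveolar affricate, so [-son, -voice] holds; changing it to [+voice] with all other features held fixed yields /d͡ʒ/ (voiced postalveolar affricate). No other segment meets both the structural description and the environment, so the output is [lad͡ʒera].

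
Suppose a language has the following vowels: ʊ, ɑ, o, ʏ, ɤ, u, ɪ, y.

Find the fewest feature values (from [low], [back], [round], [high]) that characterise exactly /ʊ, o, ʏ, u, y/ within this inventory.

[+round]

Every target segment is [+round] and no other inventory member is, so one feature is enough.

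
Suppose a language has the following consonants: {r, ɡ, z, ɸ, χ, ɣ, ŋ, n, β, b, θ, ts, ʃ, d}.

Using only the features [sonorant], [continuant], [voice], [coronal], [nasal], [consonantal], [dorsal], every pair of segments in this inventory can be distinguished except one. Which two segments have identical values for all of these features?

θ, ʃ

On the given features, /θ/ and /ʃ/ have an identical profile: [−sonorant], [+continuant], [−voice], [+coronal], [−nasal], [+consonantal], [−dorsal]. No other two segments in the inventory coincide on all 7 features. (They do differ in [strident] and [anterior], which are not among the given features.)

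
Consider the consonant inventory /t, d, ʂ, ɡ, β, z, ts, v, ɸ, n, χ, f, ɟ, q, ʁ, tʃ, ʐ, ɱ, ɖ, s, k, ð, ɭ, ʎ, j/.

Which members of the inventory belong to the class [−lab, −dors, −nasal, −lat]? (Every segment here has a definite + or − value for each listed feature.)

Checking each segment against [−labial], [−dorsal], [−nasal], [−lateral]: /t/ (voiceless alveolar stop), /d/ (voiced alveolar stop), /ʂ/ (voiceless retroflex fricative), /z/ (voiced alveolar fricative), /ts/ (voiceless alveolar affricate), /tʃ/ (voiceless postalveolar affricate), among others, satisfy every feature; every other segment in the inventory fails at least one.

t, d, ʂ, z, ts, tʃ, ʐ, ɖ, s, ð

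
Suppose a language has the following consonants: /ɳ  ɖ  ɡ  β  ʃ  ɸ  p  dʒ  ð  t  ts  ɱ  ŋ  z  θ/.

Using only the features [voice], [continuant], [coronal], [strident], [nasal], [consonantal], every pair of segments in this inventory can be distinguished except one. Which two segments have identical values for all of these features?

ɱ, ŋ

/ɱ/ (labiodental nasal) and /ŋ/ (velar nasal) are both [+voice], [-continuant], [-coronal], [-strident], [+nasal], [+consonantal], so none of the listed features separates them. (They do differ in [labial] and [dorsal], which are not among the given features.) Every other pair in the inventory differs on at least one listed feature.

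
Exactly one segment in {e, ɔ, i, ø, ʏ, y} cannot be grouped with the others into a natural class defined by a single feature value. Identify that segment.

ɔ

The remaining segments after removing /ɔ/ share [-back]; /ɔ/ (mid back rounded lax vowel) is [+back]. For every other candidate removal, the leftover set fails to share any single feature value that the removed segment lacks.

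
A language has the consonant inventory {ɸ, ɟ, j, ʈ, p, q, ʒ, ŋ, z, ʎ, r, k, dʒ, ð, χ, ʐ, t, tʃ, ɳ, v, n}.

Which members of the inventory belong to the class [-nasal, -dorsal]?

Among the inventory, the [-nasal] segments are /ɸ, ɟ, j, ʈ, p, q, ʒ, z, ʎ, r, k, dʒ, ð, χ, ʐ, t, tʃ, v/.
Intersecting with [-dorsal] leaves /ɸ, ʈ, p, ʒ, z, r, dʒ, ð, ʐ, t, tʃ, v/.

ɸ, ʈ, p, ʒ, z, r, dʒ, ð, ʐ, t, tʃ, v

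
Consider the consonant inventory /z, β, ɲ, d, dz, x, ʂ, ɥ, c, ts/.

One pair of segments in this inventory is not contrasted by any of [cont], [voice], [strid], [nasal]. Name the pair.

β, ɥ

/β/ (voiced bilabial fricative) and /ɥ/ (labial-palatal glide) are both [+continuant], [+voice], [−strident], [−nasal], so none of the listed features separates them. (They do differ in [sonorant], [round] and [dorsal], which are not among the given features.) Every other pair in the inventory differs on at least one listed feature.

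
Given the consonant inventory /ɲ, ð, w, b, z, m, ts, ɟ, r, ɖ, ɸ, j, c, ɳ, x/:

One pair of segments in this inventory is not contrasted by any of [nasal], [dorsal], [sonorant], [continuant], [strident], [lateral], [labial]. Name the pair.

ɟ, c

On the given features, /ɟ/ and /c/ have an identical profile: [-nasal], [+dorsal], [-sonorant], [-continuant], [-strident], [-lateral], [-labial]. No other two segments in the inventory coincide on all 7 features. (They do differ in [voice], which is not among the given features.)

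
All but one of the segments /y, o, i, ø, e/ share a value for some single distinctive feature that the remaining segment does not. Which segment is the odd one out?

o

/e, ø, y, i/ are all [−back], but /o/ (mid back rounded tense vowel) is [+back]. No other single segment can be removed to leave a set sharing one feature value that the removed segment lacks, so /o/ is the odd one out.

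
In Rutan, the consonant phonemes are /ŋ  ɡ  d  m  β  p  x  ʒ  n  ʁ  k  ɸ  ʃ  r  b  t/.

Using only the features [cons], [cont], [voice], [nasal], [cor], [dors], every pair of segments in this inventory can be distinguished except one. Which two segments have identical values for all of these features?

/r/ (alveolar trill) and /ʒ/ (voiced postalveolar fricative) are both [+consonantal], [+continuant], [+voice], [−nasal], [+coronal], [−dorsal], so none of the listed features separates them. (They do differ in [sonorant], [strident] and [anterior], which are not among the given features.) Every other pair in the inventory differs on at least one listed feature.

r, ʒ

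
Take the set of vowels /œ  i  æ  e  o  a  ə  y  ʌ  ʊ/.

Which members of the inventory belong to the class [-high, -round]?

The [-high] segments are /œ, æ, e, o, a, ə, ʌ/.
Intersecting with [-round] leaves /æ, e, a, ə, ʌ/.

æ, e, a, ə, ʌ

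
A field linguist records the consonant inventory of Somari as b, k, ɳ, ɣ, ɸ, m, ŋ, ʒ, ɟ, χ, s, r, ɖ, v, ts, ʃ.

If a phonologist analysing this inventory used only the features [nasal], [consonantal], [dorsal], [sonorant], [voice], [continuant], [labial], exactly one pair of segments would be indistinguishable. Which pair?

s, ʃ

On the given features, /s/ and /ʃ/ have an identical profile: [−nasal], [+consonantal], [−dorsal], [−sonorant], [−voice], [+continuant], [−labial]. No other two segments in the inventory coincide on all 7 features. (They do differ in [anterior] and [distributed], which are not among the given features.)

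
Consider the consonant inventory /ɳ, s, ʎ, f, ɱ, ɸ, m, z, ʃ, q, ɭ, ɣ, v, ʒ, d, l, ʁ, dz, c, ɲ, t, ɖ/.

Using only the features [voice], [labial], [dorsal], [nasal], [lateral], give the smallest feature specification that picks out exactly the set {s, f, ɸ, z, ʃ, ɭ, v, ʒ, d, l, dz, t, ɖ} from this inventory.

[−nasal, −dorsal]

The class [−nasal], [−dorsal] has exactly /s, f, ɸ, z, ʃ, ɭ, v, ʒ, d, l, dz, t, ɖ/ as its extension in this inventory. No smaller conjunction from the listed features achieves this: [−dorsal] alone would also admit /ɳ, ɱ, m/; [−nasal] alone would also admit /ʎ, q, ɣ, ʁ, …/; and checking the remaining single features turns up none with this extension.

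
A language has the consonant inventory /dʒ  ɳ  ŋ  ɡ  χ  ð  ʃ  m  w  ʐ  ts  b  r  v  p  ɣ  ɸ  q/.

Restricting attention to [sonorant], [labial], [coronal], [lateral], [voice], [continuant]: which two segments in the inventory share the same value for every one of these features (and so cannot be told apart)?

/ʐ/ (voiced retroflex fricative) and /ð/ (voiced dental fricative) are both [−sonorant], [−labial], [+coronal], [−lateral], [+voice], [+continuant], so none of the listed features separates them. (They do differ in [strident], [anterior] and [distributed], which are not among the given features.) Every other pair in the inventory differs on at least one listed feature.

ʐ, ð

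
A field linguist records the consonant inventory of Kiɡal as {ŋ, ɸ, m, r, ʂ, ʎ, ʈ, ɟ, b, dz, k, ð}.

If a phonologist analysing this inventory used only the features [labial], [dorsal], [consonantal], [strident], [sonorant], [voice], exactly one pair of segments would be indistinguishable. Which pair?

ŋ, ʎ

/ŋ/ (velar nasal) and /ʎ/ (palatal lateral approximant) are both [−labial], [+dorsal], [+consonantal], [−strident], [+sonorant], [+voice], so none of the listed features separates them. (They do differ in [nasal], [lateral] and [back], which are not among the given features.) Every other pair in the inventory differs on at least one listed feature.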